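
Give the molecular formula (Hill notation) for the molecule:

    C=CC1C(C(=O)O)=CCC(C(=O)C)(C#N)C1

C12H13NO3

Heavy atoms from the SMILES: 12 C, 1 N, 3 O.
Implicit hydrogens by atom environment:
  5 × C: no H
  3 × C: 2 H each → 6
  3 × C: 1 H each → 3
  2 × O: no H
  1 × C: 3 H
  1 × N: no H
  1 × O: 1 H
  Total hydrogens = 13.
Molecular formula: C12H13NO3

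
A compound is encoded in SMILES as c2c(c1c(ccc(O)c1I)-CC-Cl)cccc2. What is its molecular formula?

Heavy atoms from the SMILES: 14 C, 1 Cl, 1 I, 1 O.
Implicit hydrogens by atom environment:
  7 × C (aromatic): 1 H each → 7
  5 × C (aromatic): no H
  2 × C: 2 H each → 4
  1 × Cl: no H
  1 × I: no H
  1 × O: 1 H
  Total hydrogens = 12.
Molecular formula: C14H12ClIO

C14H12ClIO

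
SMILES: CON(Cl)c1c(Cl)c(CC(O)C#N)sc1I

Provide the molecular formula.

C8H7Cl2IN2O2S

Heavy atoms from the SMILES: 8 C, 2 Cl, 1 I, 2 N, 2 O, 1 S.
Implicit hydrogens by atom environment:
  4 × C (aromatic): no H
  2 × Cl: no H
  2 × N: no H
  1 × C: 3 H
  1 × C: 2 H
  1 × C: 1 H
  1 × C: no H
  1 × I: no H
  1 × O: 1 H
  1 × O: no H
  1 × S (aromatic): no H
  Total hydrogens = 7.
Molecular formula: C8H7Cl2IN2O2S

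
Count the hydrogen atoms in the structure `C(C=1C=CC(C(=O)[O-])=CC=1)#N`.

Hydrogens are implicit in SMILES; fill each atom to its normal valence:
  4 × C (aromatic): 1 H each → 4
  2 × C (aromatic): no H
  2 × C: no H
  1 × N: no H
  1 × O: no H
  1 × O (charge -1): no H
  Total hydrogens = 4.

4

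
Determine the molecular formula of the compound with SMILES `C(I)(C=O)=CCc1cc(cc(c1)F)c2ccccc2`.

C16H12FIO

Heavy atoms from the SMILES: 16 C, 1 F, 1 I, 1 O.
Implicit hydrogens by atom environment:
  8 × C (aromatic): 1 H each → 8
  4 × C (aromatic): no H
  2 × C: 1 H each → 2
  1 × C: 2 H
  1 × C: no H
  1 × F: no H
  1 × I: no H
  1 × O: no H
  Total hydrogens = 12.
Molecular formula: C16H12FIO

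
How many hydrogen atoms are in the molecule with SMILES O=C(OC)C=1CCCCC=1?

Hydrogens are implicit in SMILES; fill each atom to its normal valence:
  4 × C: 2 H each → 8
  2 × C: no H
  2 × O: no H
  1 × C: 3 H
  1 × C: 1 H
  Total hydrogens = 12.

12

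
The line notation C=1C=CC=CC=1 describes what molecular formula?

Heavy atoms from the SMILES: 6 C.
Implicit hydrogens by atom environment:
  6 × C (aromatic): 1 H each → 6
  Total hydrogens = 6.
Molecular formula: C6H6

C6H6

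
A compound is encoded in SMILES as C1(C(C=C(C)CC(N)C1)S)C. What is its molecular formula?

Heavy atoms from the SMILES: 9 C, 1 N, 1 S.
Implicit hydrogens by atom environment:
  4 × C: 1 H each → 4
  2 × C: 3 H each → 6
  2 × C: 2 H each → 4
  1 × C: no H
  1 × N: 2 H
  1 × S: 1 H
  Total hydrogens = 17.
Molecular formula: C9H17NS

C9H17NS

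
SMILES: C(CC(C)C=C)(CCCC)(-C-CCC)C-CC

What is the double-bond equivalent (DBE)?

Molecular formula from the SMILES: C17H34.
DoU = (2C + 2 + N − H − X)/2 = (2·17 + 2 + 0 − 34 − 0)/2 = 2/2 = 1.
(Structurally: 0 ring(s) + 1 π bond(s) = 1.)

1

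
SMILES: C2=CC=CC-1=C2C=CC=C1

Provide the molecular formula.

C10H8

Heavy atoms from the SMILES: 10 C.
Implicit hydrogens by atom environment:
  8 × C (aromatic): 1 H each → 8
  2 × C (aromatic): no H
  Total hydrogens = 8.
Molecular formula: C10H8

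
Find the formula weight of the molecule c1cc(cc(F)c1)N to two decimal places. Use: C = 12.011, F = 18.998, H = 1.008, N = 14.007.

Molecular formula: C6H6FN.
M = 6×12.011 + 1×18.998 + 6×1.008 + 1×14.007 = 111.12 g/mol.

111.12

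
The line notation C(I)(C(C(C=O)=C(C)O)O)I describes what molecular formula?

Heavy atoms from the SMILES: 6 C, 2 I, 3 O.
Implicit hydrogens by atom environment:
  3 × C: 1 H each → 3
  2 × C: no H
  2 × I: no H
  2 × O: 1 H each → 2
  1 × C: 3 H
  1 × O: no H
  Total hydrogens = 8.
Molecular formula: C6H8I2O3

C6H8I2O3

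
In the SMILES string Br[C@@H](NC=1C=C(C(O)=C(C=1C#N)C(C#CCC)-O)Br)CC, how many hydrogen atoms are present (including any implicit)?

16

Hydrogens are implicit in SMILES; fill each atom to its normal valence:
  5 × C (aromatic): no H
  3 × C: no H
  2 × Br: no H
  2 × C: 3 H each → 6
  2 × C: 2 H each → 4
  2 × C: 1 H each → 2
  2 × O: 1 H each → 2
  1 × C (aromatic): 1 H
  1 × N: 1 H
  1 × N: no H
  Total hydrogens = 16.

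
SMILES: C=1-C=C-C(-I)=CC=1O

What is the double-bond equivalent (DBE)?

Molecular formula from the SMILES: C6H5IO.
DoU = (2C + 2 + N − H − X)/2 = (2·6 + 2 + 0 − 5 − 1)/2 = 8/2 = 4.
(Structurally: 1 ring(s) + 3 π bond(s) = 4.)

4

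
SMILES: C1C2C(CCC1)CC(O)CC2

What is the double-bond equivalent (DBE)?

Molecular formula from the SMILES: C10H18O.
DoU = (2C + 2 + N − H − X)/2 = (2·10 + 2 + 0 − 18 − 0)/2 = 4/2 = 2.
(Structurally: 2 ring(s) + 0 π bond(s) = 2.)

2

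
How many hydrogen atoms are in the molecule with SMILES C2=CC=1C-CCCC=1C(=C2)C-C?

16

Hydrogens are implicit in SMILES; fill each atom to its normal valence:
  5 × C: 2 H each → 10
  3 × C (aromatic): 1 H each → 3
  3 × C (aromatic): no H
  1 × C: 3 H
  Total hydrogens = 16.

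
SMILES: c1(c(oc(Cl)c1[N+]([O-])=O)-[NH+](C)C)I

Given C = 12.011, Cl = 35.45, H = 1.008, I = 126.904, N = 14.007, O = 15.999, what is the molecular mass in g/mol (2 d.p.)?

Molecular formula: C6H7ClIN2O3+.
M = 6×12.011 + 1×35.45 + 7×1.008 + 1×126.904 + 2×14.007 + 3×15.999 = 317.49 g/mol.

317.49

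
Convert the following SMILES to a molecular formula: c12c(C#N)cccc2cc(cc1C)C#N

Heavy atoms from the SMILES: 13 C, 2 N.
Implicit hydrogens by atom environment:
  5 × C (aromatic): 1 H each → 5
  5 × C (aromatic): no H
  2 × C: no H
  2 × N: no H
  1 × C: 3 H
  Total hydrogens = 8.
Molecular formula: C13H8N2

C13H8N2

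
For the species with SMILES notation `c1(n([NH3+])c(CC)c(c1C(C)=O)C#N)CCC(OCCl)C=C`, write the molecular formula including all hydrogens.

Heavy atoms from the SMILES: 15 C, 1 Cl, 3 N, 2 O.
Implicit hydrogens by atom environment:
  5 × C: 2 H each → 10
  4 × C (aromatic): no H
  2 × C: 3 H each → 6
  2 × C: 1 H each → 2
  2 × C: no H
  2 × O: no H
  1 × Cl: no H
  1 × N (charge +1): 3 H
  1 × N (aromatic): no H
  1 × N: no H
  Total hydrogens = 21.
Net charge +1.
Molecular formula: C15H21ClN3O2+

C15H21ClN3O2+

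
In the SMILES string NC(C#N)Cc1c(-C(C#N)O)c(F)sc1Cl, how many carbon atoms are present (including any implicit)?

9

The symbol for carbon appears 9 times in the SMILES. Lowercase c denotes aromatic carbon and counts toward C.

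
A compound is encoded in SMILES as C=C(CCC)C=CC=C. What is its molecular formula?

Heavy atoms from the SMILES: 9 C.
Implicit hydrogens by atom environment:
  4 × C: 2 H each → 8
  3 × C: 1 H each → 3
  1 × C: 3 H
  1 × C: no H
  Total hydrogens = 14.
Molecular formula: C9H14

C9H14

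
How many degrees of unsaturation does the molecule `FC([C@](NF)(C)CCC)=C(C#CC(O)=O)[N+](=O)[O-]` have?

Molecular formula from the SMILES: C10H12F2N2O4.
DoU = (2C + 2 + N − H − X)/2 = (2·10 + 2 + 2 − 12 − 2)/2 = 10/2 = 5.
(Structurally: 0 ring(s) + 5 π bond(s) = 5.)

5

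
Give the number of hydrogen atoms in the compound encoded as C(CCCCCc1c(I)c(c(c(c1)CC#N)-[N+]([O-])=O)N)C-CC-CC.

28

Hydrogens are implicit in SMILES; fill each atom to its normal valence:
  11 × C: 2 H each → 22
  5 × C (aromatic): no H
  1 × C: 3 H
  1 × C (aromatic): 1 H
  1 × C: no H
  1 × I: no H
  1 × N: 2 H
  1 × N (charge +1): no H
  1 × N: no H
  1 × O: no H
  1 × O (charge -1): no H
  Total hydrogens = 28.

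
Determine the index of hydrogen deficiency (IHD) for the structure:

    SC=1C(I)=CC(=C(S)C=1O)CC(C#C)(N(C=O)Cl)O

7

Molecular formula from the SMILES: C11H9ClINO3S2.
DoU = (2C + 2 + N − H − X)/2 = (2·11 + 2 + 1 − 9 − 2)/2 = 14/2 = 7.
(Structurally: 1 ring(s) + 6 π bond(s) = 7.)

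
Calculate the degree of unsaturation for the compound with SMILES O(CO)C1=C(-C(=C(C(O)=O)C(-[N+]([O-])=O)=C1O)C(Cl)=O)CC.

Molecular formula from the SMILES: C11H10ClNO8.
DoU = (2C + 2 + N − H − X)/2 = (2·11 + 2 + 1 − 10 − 1)/2 = 14/2 = 7.
(Structurally: 1 ring(s) + 6 π bond(s) = 7.)

7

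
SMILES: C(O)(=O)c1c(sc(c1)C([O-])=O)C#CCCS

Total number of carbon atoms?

The symbol for carbon appears 10 times in the SMILES. Lowercase c denotes aromatic carbon and counts toward C.

10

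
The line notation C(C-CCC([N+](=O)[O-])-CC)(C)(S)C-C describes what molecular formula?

C10H21NO2S

Heavy atoms from the SMILES: 10 C, 1 N, 2 O, 1 S.
Implicit hydrogens by atom environment:
  5 × C: 2 H each → 10
  3 × C: 3 H each → 9
  1 × C: 1 H
  1 × C: no H
  1 × N (charge +1): no H
  1 × O: no H
  1 × O (charge -1): no H
  1 × S: 1 H
  Total hydrogens = 21.
Molecular formula: C10H21NO2S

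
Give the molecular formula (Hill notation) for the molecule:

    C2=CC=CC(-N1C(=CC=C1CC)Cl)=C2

C12H12ClN

Heavy atoms from the SMILES: 12 C, 1 Cl, 1 N.
Implicit hydrogens by atom environment:
  7 × C (aromatic): 1 H each → 7
  3 × C (aromatic): no H
  1 × C: 3 H
  1 × C: 2 H
  1 × Cl: no H
  1 × N (aromatic): no H
  Total hydrogens = 12.
Molecular formula: C12H12ClN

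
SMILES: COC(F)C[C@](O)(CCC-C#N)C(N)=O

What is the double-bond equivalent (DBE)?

3

Molecular formula from the SMILES: C9H15FN2O3.
DoU = (2C + 2 + N − H − X)/2 = (2·9 + 2 + 2 − 15 − 1)/2 = 6/2 = 3.
(Structurally: 0 ring(s) + 3 π bond(s) = 3.)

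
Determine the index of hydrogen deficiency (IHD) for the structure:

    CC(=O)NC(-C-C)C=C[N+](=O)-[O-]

Molecular formula from the SMILES: C7H12N2O3.
DoU = (2C + 2 + N − H − X)/2 = (2·7 + 2 + 2 − 12 − 0)/2 = 6/2 = 3.
(Structurally: 0 ring(s) + 3 π bond(s) = 3.)

3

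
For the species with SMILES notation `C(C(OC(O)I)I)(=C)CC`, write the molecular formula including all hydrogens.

Heavy atoms from the SMILES: 6 C, 2 I, 2 O.
Implicit hydrogens by atom environment:
  2 × C: 2 H each → 4
  2 × C: 1 H each → 2
  2 × I: no H
  1 × C: 3 H
  1 × C: no H
  1 × O: 1 H
  1 × O: no H
  Total hydrogens = 10.
Molecular formula: C6H10I2O2

C6H10I2O2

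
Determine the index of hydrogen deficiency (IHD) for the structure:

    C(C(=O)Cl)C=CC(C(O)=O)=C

Molecular formula from the SMILES: C7H7ClO3.
DoU = (2C + 2 + N − H − X)/2 = (2·7 + 2 + 0 − 7 − 1)/2 = 8/2 = 4.
(Structurally: 0 ring(s) + 4 π bond(s) = 4.)

4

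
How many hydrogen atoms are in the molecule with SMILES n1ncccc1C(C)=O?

Hydrogens are implicit in SMILES; fill each atom to its normal valence:
  3 × C (aromatic): 1 H each → 3
  2 × N (aromatic): no H
  1 × C: 3 H
  1 × C (aromatic): no H
  1 × C: no H
  1 × O: no H
  Total hydrogens = 6.

6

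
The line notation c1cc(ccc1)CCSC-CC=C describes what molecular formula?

C12H16S

Heavy atoms from the SMILES: 12 C, 1 S.
Implicit hydrogens by atom environment:
  5 × C: 2 H each → 10
  5 × C (aromatic): 1 H each → 5
  1 × C: 1 H
  1 × C (aromatic): no H
  1 × S: no H
  Total hydrogens = 16.
Molecular formula: C12H16S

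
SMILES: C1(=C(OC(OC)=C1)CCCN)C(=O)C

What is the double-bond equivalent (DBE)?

4

Molecular formula from the SMILES: C10H15NO3.
DoU = (2C + 2 + N − H − X)/2 = (2·10 + 2 + 1 − 15 − 0)/2 = 8/2 = 4.
(Structurally: 1 ring(s) + 3 π bond(s) = 4.)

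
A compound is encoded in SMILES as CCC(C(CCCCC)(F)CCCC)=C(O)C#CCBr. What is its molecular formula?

C17H28BrFO

Heavy atoms from the SMILES: 1 Br, 17 C, 1 F, 1 O.
Implicit hydrogens by atom environment:
  9 × C: 2 H each → 18
  5 × C: no H
  3 × C: 3 H each → 9
  1 × Br: no H
  1 × F: no H
  1 × O: 1 H
  Total hydrogens = 28.
Molecular formula: C17H28BrFO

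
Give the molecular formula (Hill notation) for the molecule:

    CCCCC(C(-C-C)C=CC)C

C12H24

Heavy atoms from the SMILES: 12 C.
Implicit hydrogens by atom environment:
  4 × C: 3 H each → 12
  4 × C: 2 H each → 8
  4 × C: 1 H each → 4
  Total hydrogens = 24.
Molecular formula: C12H24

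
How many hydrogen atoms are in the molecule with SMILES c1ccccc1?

6

Hydrogens are implicit in SMILES; fill each atom to its normal valence:
  6 × C (aromatic): 1 H each → 6
  Total hydrogens = 6.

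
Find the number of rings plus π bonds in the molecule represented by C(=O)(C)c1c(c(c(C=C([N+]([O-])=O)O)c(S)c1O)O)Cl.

Molecular formula from the SMILES: C10H8ClNO6S.
DoU = (2C + 2 + N − H − X)/2 = (2·10 + 2 + 1 − 8 − 1)/2 = 14/2 = 7.
(Structurally: 1 ring(s) + 6 π bond(s) = 7.)

7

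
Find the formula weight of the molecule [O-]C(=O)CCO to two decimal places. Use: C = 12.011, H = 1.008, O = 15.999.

Molecular formula: C3H5O3-.
M = 3×12.011 + 5×1.008 + 3×15.999 = 89.07 g/mol.

89.07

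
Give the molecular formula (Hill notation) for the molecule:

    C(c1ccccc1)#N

C7H5N

Heavy atoms from the SMILES: 7 C, 1 N.
Implicit hydrogens by atom environment:
  5 × C (aromatic): 1 H each → 5
  1 × C (aromatic): no H
  1 × C: no H
  1 × N: no H
  Total hydrogens = 5.
Molecular formula: C7H5N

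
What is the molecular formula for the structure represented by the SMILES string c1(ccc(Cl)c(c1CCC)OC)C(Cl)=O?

Heavy atoms from the SMILES: 11 C, 2 Cl, 2 O.
Implicit hydrogens by atom environment:
  4 × C (aromatic): no H
  2 × C: 3 H each → 6
  2 × C: 2 H each → 4
  2 × C (aromatic): 1 H each → 2
  2 × Cl: no H
  2 × O: no H
  1 × C: no H
  Total hydrogens = 12.
Molecular formula: C11H12Cl2O2

C11H12Cl2O2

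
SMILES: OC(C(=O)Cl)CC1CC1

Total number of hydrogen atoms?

9

Hydrogens are implicit in SMILES; fill each atom to its normal valence:
  3 × C: 2 H each → 6
  2 × C: 1 H each → 2
  1 × C: no H
  1 × Cl: no H
  1 × O: 1 H
  1 × O: no H
  Total hydrogens = 9.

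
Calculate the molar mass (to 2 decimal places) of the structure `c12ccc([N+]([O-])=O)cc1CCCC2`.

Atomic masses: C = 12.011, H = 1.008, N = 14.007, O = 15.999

177.20

Molecular formula: C10H11NO2.
M = 10×12.011 + 11×1.008 + 1×14.007 + 2×15.999 = 177.20 g/mol.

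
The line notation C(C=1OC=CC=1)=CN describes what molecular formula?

Heavy atoms from the SMILES: 6 C, 1 N, 1 O.
Implicit hydrogens by atom environment:
  3 × C (aromatic): 1 H each → 3
  2 × C: 1 H each → 2
  1 × C (aromatic): no H
  1 × N: 2 H
  1 × O (aromatic): no H
  Total hydrogens = 7.
Molecular formula: C6H7NO

C6H7NO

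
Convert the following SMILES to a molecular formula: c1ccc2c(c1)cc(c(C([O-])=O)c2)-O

Heavy atoms from the SMILES: 11 C, 3 O.
Implicit hydrogens by atom environment:
  6 × C (aromatic): 1 H each → 6
  4 × C (aromatic): no H
  1 × C: no H
  1 × O: 1 H
  1 × O: no H
  1 × O (charge -1): no H
  Total hydrogens = 7.
Net charge -1.
Molecular formula: C11H7O3-

C11H7O3-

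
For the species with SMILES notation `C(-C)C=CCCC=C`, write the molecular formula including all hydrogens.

C8H14

Heavy atoms from the SMILES: 8 C.
Implicit hydrogens by atom environment:
  4 × C: 2 H each → 8
  3 × C: 1 H each → 3
  1 × C: 3 H
  Total hydrogens = 14.
Molecular formula: C8H14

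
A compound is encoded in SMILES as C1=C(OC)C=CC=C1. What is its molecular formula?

C7H8O

Heavy atoms from the SMILES: 7 C, 1 O.
Implicit hydrogens by atom environment:
  5 × C (aromatic): 1 H each → 5
  1 × C: 3 H
  1 × C (aromatic): no H
  1 × O: no H
  Total hydrogens = 8.
Molecular formula: C7H8O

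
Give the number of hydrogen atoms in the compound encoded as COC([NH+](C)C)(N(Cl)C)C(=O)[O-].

13

Hydrogens are implicit in SMILES; fill each atom to its normal valence:
  4 × C: 3 H each → 12
  2 × C: no H
  2 × O: no H
  1 × Cl: no H
  1 × N (charge +1): 1 H
  1 × N: no H
  1 × O (charge -1): no H
  Total hydrogens = 13.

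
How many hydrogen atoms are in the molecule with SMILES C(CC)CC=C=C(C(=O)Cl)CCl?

12

Hydrogens are implicit in SMILES; fill each atom to its normal valence:
  4 × C: 2 H each → 8
  3 × C: no H
  2 × Cl: no H
  1 × C: 3 H
  1 × C: 1 H
  1 × O: no H
  Total hydrogens = 12.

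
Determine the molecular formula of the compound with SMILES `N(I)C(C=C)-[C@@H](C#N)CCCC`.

C9H15IN2

Heavy atoms from the SMILES: 9 C, 1 I, 2 N.
Implicit hydrogens by atom environment:
  4 × C: 2 H each → 8
  3 × C: 1 H each → 3
  1 × C: 3 H
  1 × C: no H
  1 × I: no H
  1 × N: 1 H
  1 × N: no H
  Total hydrogens = 15.
Molecular formula: C9H15IN2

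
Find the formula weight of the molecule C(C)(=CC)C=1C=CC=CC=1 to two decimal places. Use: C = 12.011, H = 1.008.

Molecular formula: C10H12.
M = 10×12.011 + 12×1.008 = 132.21 g/mol.

132.21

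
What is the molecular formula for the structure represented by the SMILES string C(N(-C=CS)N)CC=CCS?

C7H14N2S2

Heavy atoms from the SMILES: 7 C, 2 N, 2 S.
Implicit hydrogens by atom environment:
  4 × C: 1 H each → 4
  3 × C: 2 H each → 6
  2 × S: 1 H each → 2
  1 × N: 2 H
  1 × N: no H
  Total hydrogens = 14.
Molecular formula: C7H14N2S2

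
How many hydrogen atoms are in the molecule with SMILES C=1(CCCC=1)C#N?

Hydrogens are implicit in SMILES; fill each atom to its normal valence:
  3 × C: 2 H each → 6
  2 × C: no H
  1 × C: 1 H
  1 × N: no H
  Total hydrogens = 7.

7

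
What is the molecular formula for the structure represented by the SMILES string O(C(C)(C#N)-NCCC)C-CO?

C8H16N2O2

Heavy atoms from the SMILES: 8 C, 2 N, 2 O.
Implicit hydrogens by atom environment:
  4 × C: 2 H each → 8
  2 × C: 3 H each → 6
  2 × C: no H
  1 × N: 1 H
  1 × N: no H
  1 × O: 1 H
  1 × O: no H
  Total hydrogens = 16.
Molecular formula: C8H16N2O2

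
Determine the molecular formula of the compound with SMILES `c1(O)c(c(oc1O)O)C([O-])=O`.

Heavy atoms from the SMILES: 5 C, 6 O.
Implicit hydrogens by atom environment:
  4 × C (aromatic): no H
  3 × O: 1 H each → 3
  1 × C: no H
  1 × O (aromatic): no H
  1 × O: no H
  1 × O (charge -1): no H
  Total hydrogens = 3.
Net charge -1.
Molecular formula: C5H3O6-

C5H3O6-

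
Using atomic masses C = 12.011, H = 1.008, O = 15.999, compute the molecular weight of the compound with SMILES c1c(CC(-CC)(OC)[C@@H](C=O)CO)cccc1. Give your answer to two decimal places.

Molecular formula: C14H20O3.
M = 14×12.011 + 20×1.008 + 3×15.999 = 236.31 g/mol.

236.31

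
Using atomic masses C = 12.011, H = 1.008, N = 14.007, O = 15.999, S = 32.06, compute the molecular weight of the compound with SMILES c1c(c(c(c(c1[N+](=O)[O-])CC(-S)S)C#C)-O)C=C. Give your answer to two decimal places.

281.34

Molecular formula: C12H11NO3S2.
M = 12×12.011 + 11×1.008 + 1×14.007 + 3×15.999 + 2×32.06 = 281.34 g/mol.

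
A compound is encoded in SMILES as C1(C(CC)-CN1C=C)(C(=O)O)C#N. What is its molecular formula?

Heavy atoms from the SMILES: 9 C, 2 N, 2 O.
Implicit hydrogens by atom environment:
  3 × C: 2 H each → 6
  3 × C: no H
  2 × C: 1 H each → 2
  2 × N: no H
  1 × C: 3 H
  1 × O: 1 H
  1 × O: no H
  Total hydrogens = 12.
Molecular formula: C9H12N2O2

C9H12N2O2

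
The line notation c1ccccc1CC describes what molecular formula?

Heavy atoms from the SMILES: 8 C.
Implicit hydrogens by atom environment:
  5 × C (aromatic): 1 H each → 5
  1 × C: 3 H
  1 × C: 2 H
  1 × C (aromatic): no H
  Total hydrogens = 10.
Molecular formula: C8H10

C8H10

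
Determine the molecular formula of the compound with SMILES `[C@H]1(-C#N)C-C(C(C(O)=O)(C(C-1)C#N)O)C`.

C10H12N2O3

Heavy atoms from the SMILES: 10 C, 2 N, 3 O.
Implicit hydrogens by atom environment:
  4 × C: no H
  3 × C: 1 H each → 3
  2 × C: 2 H each → 4
  2 × N: no H
  2 × O: 1 H each → 2
  1 × C: 3 H
  1 × O: no H
  Total hydrogens = 12.
Molecular formula: C10H12N2O3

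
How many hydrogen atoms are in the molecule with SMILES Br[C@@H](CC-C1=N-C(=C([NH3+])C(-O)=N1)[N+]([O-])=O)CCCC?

Hydrogens are implicit in SMILES; fill each atom to its normal valence:
  5 × C: 2 H each → 10
  4 × C (aromatic): no H
  2 × N (aromatic): no H
  1 × Br: no H
  1 × C: 3 H
  1 × C: 1 H
  1 × N (charge +1): 3 H
  1 × N (charge +1): no H
  1 × O: 1 H
  1 × O: no H
  1 × O (charge -1): no H
  Total hydrogens = 18.

18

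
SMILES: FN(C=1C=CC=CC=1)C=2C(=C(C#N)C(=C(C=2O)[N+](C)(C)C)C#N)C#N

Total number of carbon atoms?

The symbol for carbon appears 18 times in the SMILES.

18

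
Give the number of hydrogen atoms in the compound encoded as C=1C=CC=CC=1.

6

Hydrogens are implicit in SMILES; fill each atom to its normal valence:
  6 × C (aromatic): 1 H each → 6
  Total hydrogens = 6.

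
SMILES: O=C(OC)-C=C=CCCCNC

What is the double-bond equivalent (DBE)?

Molecular formula from the SMILES: C9H15NO2.
DoU = (2C + 2 + N − H − X)/2 = (2·9 + 2 + 1 − 15 − 0)/2 = 6/2 = 3.
(Structurally: 0 ring(s) + 3 π bond(s) = 3.)

3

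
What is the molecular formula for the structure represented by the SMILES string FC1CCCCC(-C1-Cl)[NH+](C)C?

Heavy atoms from the SMILES: 9 C, 1 Cl, 1 F, 1 N.
Implicit hydrogens by atom environment:
  4 × C: 2 H each → 8
  3 × C: 1 H each → 3
  2 × C: 3 H each → 6
  1 × Cl: no H
  1 × F: no H
  1 × N (charge +1): 1 H
  Total hydrogens = 18.
Net charge +1.
Molecular formula: C9H18ClFN+

C9H18ClFN+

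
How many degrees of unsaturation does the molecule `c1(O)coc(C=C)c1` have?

4

Molecular formula from the SMILES: C6H6O2.
DoU = (2C + 2 + N − H − X)/2 = (2·6 + 2 + 0 − 6 − 0)/2 = 8/2 = 4.
(Structurally: 1 ring(s) + 3 π bond(s) = 4.)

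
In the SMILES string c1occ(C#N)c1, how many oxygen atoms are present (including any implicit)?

The symbol for oxygen appears 1 time in the SMILES.

1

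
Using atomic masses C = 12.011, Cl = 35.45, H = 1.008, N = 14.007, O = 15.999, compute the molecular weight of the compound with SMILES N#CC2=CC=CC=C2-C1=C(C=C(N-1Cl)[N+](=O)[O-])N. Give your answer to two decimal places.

Molecular formula: C11H7ClN4O2.
M = 11×12.011 + 1×35.45 + 7×1.008 + 4×14.007 + 2×15.999 = 262.65 g/mol.

262.65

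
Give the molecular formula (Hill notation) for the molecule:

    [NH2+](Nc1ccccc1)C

C7H11N2+

Heavy atoms from the SMILES: 7 C, 2 N.
Implicit hydrogens by atom environment:
  5 × C (aromatic): 1 H each → 5
  1 × C: 3 H
  1 × C (aromatic): no H
  1 × N (charge +1): 2 H
  1 × N: 1 H
  Total hydrogens = 11.
Net charge +1.
Molecular formula: C7H11N2+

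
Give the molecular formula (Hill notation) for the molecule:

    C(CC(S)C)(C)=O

Heavy atoms from the SMILES: 5 C, 1 O, 1 S.
Implicit hydrogens by atom environment:
  2 × C: 3 H each → 6
  1 × C: 2 H
  1 × C: 1 H
  1 × C: no H
  1 × O: no H
  1 × S: 1 H
  Total hydrogens = 10.
Molecular formula: C5H10OS

C5H10OS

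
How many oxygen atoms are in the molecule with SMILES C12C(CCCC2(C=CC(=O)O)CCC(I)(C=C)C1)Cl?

The symbol for oxygen appears 2 times in the SMILES.

2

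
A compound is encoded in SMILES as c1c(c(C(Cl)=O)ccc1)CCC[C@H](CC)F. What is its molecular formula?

C13H16ClFO

Heavy atoms from the SMILES: 13 C, 1 Cl, 1 F, 1 O.
Implicit hydrogens by atom environment:
  4 × C: 2 H each → 8
  4 × C (aromatic): 1 H each → 4
  2 × C (aromatic): no H
  1 × C: 3 H
  1 × C: 1 H
  1 × C: no H
  1 × Cl: no H
  1 × F: no H
  1 × O: no H
  Total hydrogens = 16.
Molecular formula: C13H16ClFO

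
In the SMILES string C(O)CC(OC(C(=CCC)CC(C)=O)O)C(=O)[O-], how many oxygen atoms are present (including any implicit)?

The symbol for oxygen appears 6 times in the SMILES.

6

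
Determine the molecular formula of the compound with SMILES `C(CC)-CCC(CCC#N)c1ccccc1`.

C15H21N

Heavy atoms from the SMILES: 15 C, 1 N.
Implicit hydrogens by atom environment:
  6 × C: 2 H each → 12
  5 × C (aromatic): 1 H each → 5
  1 × C: 3 H
  1 × C: 1 H
  1 × C: no H
  1 × C (aromatic): no H
  1 × N: no H
  Total hydrogens = 21.
Molecular formula: C15H21N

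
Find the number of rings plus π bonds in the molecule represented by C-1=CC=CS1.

Molecular formula from the SMILES: C4H4S.
DoU = (2C + 2 + N − H − X)/2 = (2·4 + 2 + 0 − 4 − 0)/2 = 6/2 = 3.
(Structurally: 1 ring(s) + 2 π bond(s) = 3.)

3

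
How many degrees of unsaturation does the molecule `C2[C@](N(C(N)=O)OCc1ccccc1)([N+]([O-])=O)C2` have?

Molecular formula from the SMILES: C11H13N3O4.
DoU = (2C + 2 + N − H − X)/2 = (2·11 + 2 + 3 − 13 − 0)/2 = 14/2 = 7.
(Structurally: 2 ring(s) + 5 π bond(s) = 7.)

7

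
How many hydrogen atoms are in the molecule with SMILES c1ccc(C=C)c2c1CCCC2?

Hydrogens are implicit in SMILES; fill each atom to its normal valence:
  5 × C: 2 H each → 10
  3 × C (aromatic): 1 H each → 3
  3 × C (aromatic): no H
  1 × C: 1 H
  Total hydrogens = 14.

14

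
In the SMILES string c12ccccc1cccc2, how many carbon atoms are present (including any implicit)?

10

The symbol for carbon appears 10 times in the SMILES. Lowercase c denotes aromatic carbon and counts toward C.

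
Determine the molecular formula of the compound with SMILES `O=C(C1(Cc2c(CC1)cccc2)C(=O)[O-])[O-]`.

Heavy atoms from the SMILES: 12 C, 4 O.
Implicit hydrogens by atom environment:
  4 × C (aromatic): 1 H each → 4
  3 × C: 2 H each → 6
  3 × C: no H
  2 × C (aromatic): no H
  2 × O: no H
  2 × O (charge -1): no H
  Total hydrogens = 10.
Net charge -2.
Molecular formula: [C12H10O4]2-

[C12H10O4]2-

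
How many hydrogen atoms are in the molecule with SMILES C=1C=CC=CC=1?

Hydrogens are implicit in SMILES; fill each atom to its normal valence:
  6 × C (aromatic): 1 H each → 6
  Total hydrogens = 6.

6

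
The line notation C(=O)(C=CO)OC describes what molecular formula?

Heavy atoms from the SMILES: 4 C, 3 O.
Implicit hydrogens by atom environment:
  2 × C: 1 H each → 2
  2 × O: no H
  1 × C: 3 H
  1 × C: no H
  1 × O: 1 H
  Total hydrogens = 6.
Molecular formula: C4H6O3

C4H6O3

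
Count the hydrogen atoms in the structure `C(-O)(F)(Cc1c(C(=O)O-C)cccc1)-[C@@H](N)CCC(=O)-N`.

Hydrogens are implicit in SMILES; fill each atom to its normal valence:
  4 × C (aromatic): 1 H each → 4
  3 × C: 2 H each → 6
  3 × C: no H
  3 × O: no H
  2 × C (aromatic): no H
  2 × N: 2 H each → 4
  1 × C: 3 H
  1 × C: 1 H
  1 × F: no H
  1 × O: 1 H
  Total hydrogens = 19.

19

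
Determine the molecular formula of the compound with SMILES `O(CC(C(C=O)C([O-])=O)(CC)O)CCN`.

C9H16NO5-

Heavy atoms from the SMILES: 9 C, 1 N, 5 O.
Implicit hydrogens by atom environment:
  4 × C: 2 H each → 8
  3 × O: no H
  2 × C: 1 H each → 2
  2 × C: no H
  1 × C: 3 H
  1 × N: 2 H
  1 × O: 1 H
  1 × O (charge -1): no H
  Total hydrogens = 16.
Net charge -1.
Molecular formula: C9H16NO5-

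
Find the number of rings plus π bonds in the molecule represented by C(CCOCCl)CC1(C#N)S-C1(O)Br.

Molecular formula from the SMILES: C8H11BrClNO2S.
DoU = (2C + 2 + N − H − X)/2 = (2·8 + 2 + 1 − 11 − 2)/2 = 6/2 = 3.
(Structurally: 1 ring(s) + 2 π bond(s) = 3.)

3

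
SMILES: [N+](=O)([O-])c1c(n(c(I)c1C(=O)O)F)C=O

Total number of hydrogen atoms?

Hydrogens are implicit in SMILES; fill each atom to its normal valence:
  4 × C (aromatic): no H
  3 × O: no H
  1 × C: 1 H
  1 × C: no H
  1 × F: no H
  1 × I: no H
  1 × N (aromatic): no H
  1 × N (charge +1): no H
  1 × O: 1 H
  1 × O (charge -1): no H
  Total hydrogens = 2.

2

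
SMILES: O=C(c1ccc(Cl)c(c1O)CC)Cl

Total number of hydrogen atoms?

8

Hydrogens are implicit in SMILES; fill each atom to its normal valence:
  4 × C (aromatic): no H
  2 × C (aromatic): 1 H each → 2
  2 × Cl: no H
  1 × C: 3 H
  1 × C: 2 H
  1 × C: no H
  1 × O: 1 H
  1 × O: no H
  Total hydrogens = 8.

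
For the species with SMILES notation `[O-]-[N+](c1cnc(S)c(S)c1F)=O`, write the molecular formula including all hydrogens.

C5H3FN2O2S2

Heavy atoms from the SMILES: 5 C, 1 F, 2 N, 2 O, 2 S.
Implicit hydrogens by atom environment:
  4 × C (aromatic): no H
  2 × S: 1 H each → 2
  1 × C (aromatic): 1 H
  1 × F: no H
  1 × N (aromatic): no H
  1 × N (charge +1): no H
  1 × O: no H
  1 × O (charge -1): no H
  Total hydrogens = 3.
Molecular formula: C5H3FN2O2S2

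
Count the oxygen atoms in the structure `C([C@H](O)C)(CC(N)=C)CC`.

The symbol for oxygen appears 1 time in the SMILES.

1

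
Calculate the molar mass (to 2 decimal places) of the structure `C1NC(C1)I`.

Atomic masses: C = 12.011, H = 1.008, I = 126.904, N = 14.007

182.99

Molecular formula: C3H6IN.
M = 3×12.011 + 6×1.008 + 1×126.904 + 1×14.007 = 182.99 g/mol.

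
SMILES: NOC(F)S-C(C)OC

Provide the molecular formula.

Heavy atoms from the SMILES: 4 C, 1 F, 1 N, 2 O, 1 S.
Implicit hydrogens by atom environment:
  2 × C: 3 H each → 6
  2 × C: 1 H each → 2
  2 × O: no H
  1 × F: no H
  1 × N: 2 H
  1 × S: no H
  Total hydrogens = 10.
Molecular formula: C4H10FNO2S

C4H10FNO2S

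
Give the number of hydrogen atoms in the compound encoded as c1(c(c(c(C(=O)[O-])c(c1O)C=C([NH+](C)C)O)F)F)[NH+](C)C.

Hydrogens are implicit in SMILES; fill each atom to its normal valence:
  6 × C (aromatic): no H
  4 × C: 3 H each → 12
  2 × C: no H
  2 × F: no H
  2 × N (charge +1): 1 H each → 2
  2 × O: 1 H each → 2
  1 × C: 1 H
  1 × O: no H
  1 × O (charge -1): no H
  Total hydrogens = 17.

17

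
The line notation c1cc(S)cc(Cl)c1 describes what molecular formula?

Heavy atoms from the SMILES: 6 C, 1 Cl, 1 S.
Implicit hydrogens by atom environment:
  4 × C (aromatic): 1 H each → 4
  2 × C (aromatic): no H
  1 × Cl: no H
  1 × S: 1 H
  Total hydrogens = 5.
Molecular formula: C6H5ClS

C6H5ClS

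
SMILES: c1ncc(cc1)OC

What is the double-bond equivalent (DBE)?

4

Molecular formula from the SMILES: C6H7NO.
DoU = (2C + 2 + N − H − X)/2 = (2·6 + 2 + 1 − 7 − 0)/2 = 8/2 = 4.
(Structurally: 1 ring(s) + 3 π bond(s) = 4.)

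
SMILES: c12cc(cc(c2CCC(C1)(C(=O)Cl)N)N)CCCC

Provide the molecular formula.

Heavy atoms from the SMILES: 15 C, 1 Cl, 2 N, 1 O.
Implicit hydrogens by atom environment:
  6 × C: 2 H each → 12
  4 × C (aromatic): no H
  2 × C (aromatic): 1 H each → 2
  2 × C: no H
  2 × N: 2 H each → 4
  1 × C: 3 H
  1 × Cl: no H
  1 × O: no H
  Total hydrogens = 21.
Molecular formula: C15H21ClN2O

C15H21ClN2O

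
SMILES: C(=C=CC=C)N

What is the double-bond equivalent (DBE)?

3

Molecular formula from the SMILES: C5H7N.
DoU = (2C + 2 + N − H − X)/2 = (2·5 + 2 + 1 − 7 − 0)/2 = 6/2 = 3.
(Structurally: 0 ring(s) + 3 π bond(s) = 3.)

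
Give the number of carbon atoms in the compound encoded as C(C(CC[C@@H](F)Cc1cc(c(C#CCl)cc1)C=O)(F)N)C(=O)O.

16

The symbol for carbon appears 16 times in the SMILES. Lowercase c denotes aromatic carbon and counts toward C.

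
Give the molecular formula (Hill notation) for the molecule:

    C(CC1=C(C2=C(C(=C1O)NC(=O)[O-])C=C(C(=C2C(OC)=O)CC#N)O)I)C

Heavy atoms from the SMILES: 18 C, 1 I, 2 N, 6 O.
Implicit hydrogens by atom environment:
  9 × C (aromatic): no H
  3 × C: 2 H each → 6
  3 × C: no H
  3 × O: no H
  2 × C: 3 H each → 6
  2 × O: 1 H each → 2
  1 × C (aromatic): 1 H
  1 × I: no H
  1 × N: 1 H
  1 × N: no H
  1 × O (charge -1): no H
  Total hydrogens = 16.
Net charge -1.
Molecular formula: C18H16IN2O6-

C18H16IN2O6-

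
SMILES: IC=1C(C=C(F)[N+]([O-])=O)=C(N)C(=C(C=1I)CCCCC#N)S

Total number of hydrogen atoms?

12

Hydrogens are implicit in SMILES; fill each atom to its normal valence:
  6 × C (aromatic): no H
  4 × C: 2 H each → 8
  2 × C: no H
  2 × I: no H
  1 × C: 1 H
  1 × F: no H
  1 × N: 2 H
  1 × N: no H
  1 × N (charge +1): no H
  1 × O: no H
  1 × O (charge -1): no H
  1 × S: 1 H
  Total hydrogens = 12.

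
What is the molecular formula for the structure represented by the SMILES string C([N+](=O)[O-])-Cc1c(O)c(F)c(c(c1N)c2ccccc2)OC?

Heavy atoms from the SMILES: 15 C, 1 F, 2 N, 4 O.
Implicit hydrogens by atom environment:
  7 × C (aromatic): no H
  5 × C (aromatic): 1 H each → 5
  2 × C: 2 H each → 4
  2 × O: no H
  1 × C: 3 H
  1 × F: no H
  1 × N: 2 H
  1 × N (charge +1): no H
  1 × O: 1 H
  1 × O (charge -1): no H
  Total hydrogens = 15.
Molecular formula: C15H15FN2O4

C15H15FN2O4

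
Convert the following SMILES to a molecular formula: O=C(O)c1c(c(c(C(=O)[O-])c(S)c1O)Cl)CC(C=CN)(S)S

Heavy atoms from the SMILES: 12 C, 1 Cl, 1 N, 5 O, 3 S.
Implicit hydrogens by atom environment:
  6 × C (aromatic): no H
  3 × C: no H
  3 × S: 1 H each → 3
  2 × C: 1 H each → 2
  2 × O: 1 H each → 2
  2 × O: no H
  1 × C: 2 H
  1 × Cl: no H
  1 × N: 2 H
  1 × O (charge -1): no H
  Total hydrogens = 11.
Net charge -1.
Molecular formula: C12H11ClNO5S3-

C12H11ClNO5S3-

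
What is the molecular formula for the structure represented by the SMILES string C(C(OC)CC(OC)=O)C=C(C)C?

Heavy atoms from the SMILES: 10 C, 3 O.
Implicit hydrogens by atom environment:
  4 × C: 3 H each → 12
  3 × O: no H
  2 × C: 2 H each → 4
  2 × C: 1 H each → 2
  2 × C: no H
  Total hydrogens = 18.
Molecular formula: C10H18O3

C10H18O3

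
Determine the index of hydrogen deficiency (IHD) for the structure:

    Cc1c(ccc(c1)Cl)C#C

6

Molecular formula from the SMILES: C9H7Cl.
DoU = (2C + 2 + N − H − X)/2 = (2·9 + 2 + 0 − 7 − 1)/2 = 12/2 = 6.
(Structurally: 1 ring(s) + 5 π bond(s) = 6.)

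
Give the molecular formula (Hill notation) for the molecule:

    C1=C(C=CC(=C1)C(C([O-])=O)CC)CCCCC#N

C15H18NO2-

Heavy atoms from the SMILES: 15 C, 1 N, 2 O.
Implicit hydrogens by atom environment:
  5 × C: 2 H each → 10
  4 × C (aromatic): 1 H each → 4
  2 × C (aromatic): no H
  2 × C: no H
  1 × C: 3 H
  1 × C: 1 H
  1 × N: no H
  1 × O: no H
  1 × O (charge -1): no H
  Total hydrogens = 18.
Net charge -1.
Molecular formula: C15H18NO2-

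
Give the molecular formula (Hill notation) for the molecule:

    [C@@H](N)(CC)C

C4H11N

Heavy atoms from the SMILES: 4 C, 1 N.
Implicit hydrogens by atom environment:
  2 × C: 3 H each → 6
  1 × C: 2 H
  1 × C: 1 H
  1 × N: 2 H
  Total hydrogens = 11.
Molecular formula: C4H11N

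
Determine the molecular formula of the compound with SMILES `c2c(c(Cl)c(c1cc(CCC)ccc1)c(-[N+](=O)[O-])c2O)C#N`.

Heavy atoms from the SMILES: 16 C, 1 Cl, 2 N, 3 O.
Implicit hydrogens by atom environment:
  7 × C (aromatic): no H
  5 × C (aromatic): 1 H each → 5
  2 × C: 2 H each → 4
  1 × C: 3 H
  1 × C: no H
  1 × Cl: no H
  1 × N: no H
  1 × N (charge +1): no H
  1 × O: 1 H
  1 × O: no H
  1 × O (charge -1): no H
  Total hydrogens = 13.
Molecular formula: C16H13ClN2O3

C16H13ClN2O3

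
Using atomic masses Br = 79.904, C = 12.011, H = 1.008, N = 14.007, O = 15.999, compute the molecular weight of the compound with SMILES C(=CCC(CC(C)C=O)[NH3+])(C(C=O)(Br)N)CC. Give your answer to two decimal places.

306.22

Molecular formula: C12H22BrN2O2+.
M = 1×79.904 + 12×12.011 + 22×1.008 + 2×14.007 + 2×15.999 = 306.22 g/mol.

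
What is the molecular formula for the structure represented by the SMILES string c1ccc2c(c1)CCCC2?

Heavy atoms from the SMILES: 10 C.
Implicit hydrogens by atom environment:
  4 × C: 2 H each → 8
  4 × C (aromatic): 1 H each → 4
  2 × C (aromatic): no H
  Total hydrogens = 12.
Molecular formula: C10H12

C10H12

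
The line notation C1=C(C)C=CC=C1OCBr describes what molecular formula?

C8H9BrO

Heavy atoms from the SMILES: 1 Br, 8 C, 1 O.
Implicit hydrogens by atom environment:
  4 × C (aromatic): 1 H each → 4
  2 × C (aromatic): no H
  1 × Br: no H
  1 × C: 3 H
  1 × C: 2 H
  1 × O: no H
  Total hydrogens = 9.
Molecular formula: C8H9BrO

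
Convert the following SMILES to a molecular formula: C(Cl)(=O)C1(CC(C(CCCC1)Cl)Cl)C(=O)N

Heavy atoms from the SMILES: 10 C, 3 Cl, 1 N, 2 O.
Implicit hydrogens by atom environment:
  5 × C: 2 H each → 10
  3 × C: no H
  3 × Cl: no H
  2 × C: 1 H each → 2
  2 × O: no H
  1 × N: 2 H
  Total hydrogens = 14.
Molecular formula: C10H14Cl3NO2

C10H14Cl3NO2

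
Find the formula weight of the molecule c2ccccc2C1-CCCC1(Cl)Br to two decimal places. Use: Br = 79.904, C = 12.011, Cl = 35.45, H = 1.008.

Molecular formula: C11H12BrCl.
M = 1×79.904 + 11×12.011 + 1×35.45 + 12×1.008 = 259.57 g/mol.

259.57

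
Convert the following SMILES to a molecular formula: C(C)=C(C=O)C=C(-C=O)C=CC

Heavy atoms from the SMILES: 10 C, 2 O.
Implicit hydrogens by atom environment:
  6 × C: 1 H each → 6
  2 × C: 3 H each → 6
  2 × C: no H
  2 × O: no H
  Total hydrogens = 12.
Molecular formula: C10H12O2

C10H12O2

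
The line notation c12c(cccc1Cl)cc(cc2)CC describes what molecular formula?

C12H11Cl

Heavy atoms from the SMILES: 12 C, 1 Cl.
Implicit hydrogens by atom environment:
  6 × C (aromatic): 1 H each → 6
  4 × C (aromatic): no H
  1 × C: 3 H
  1 × C: 2 H
  1 × Cl: no H
  Total hydrogens = 11.
Molecular formula: C12H11Cl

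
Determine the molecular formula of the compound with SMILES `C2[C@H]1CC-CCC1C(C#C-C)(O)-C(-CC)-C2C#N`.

Heavy atoms from the SMILES: 16 C, 1 N, 1 O.
Implicit hydrogens by atom environment:
  6 × C: 2 H each → 12
  4 × C: 1 H each → 4
  4 × C: no H
  2 × C: 3 H each → 6
  1 × N: no H
  1 × O: 1 H
  Total hydrogens = 23.
Molecular formula: C16H23NO

C16H23NO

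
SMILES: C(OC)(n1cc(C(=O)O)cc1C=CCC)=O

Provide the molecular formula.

C11H13NO4

Heavy atoms from the SMILES: 11 C, 1 N, 4 O.
Implicit hydrogens by atom environment:
  3 × O: no H
  2 × C: 3 H each → 6
  2 × C (aromatic): 1 H each → 2
  2 × C: 1 H each → 2
  2 × C (aromatic): no H
  2 × C: no H
  1 × C: 2 H
  1 × N (aromatic): no H
  1 × O: 1 H
  Total hydrogens = 13.
Molecular formula: C11H13NO4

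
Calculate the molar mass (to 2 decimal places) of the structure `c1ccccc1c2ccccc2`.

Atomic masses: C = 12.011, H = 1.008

Molecular formula: C12H10.
M = 12×12.011 + 10×1.008 = 154.21 g/mol.

154.21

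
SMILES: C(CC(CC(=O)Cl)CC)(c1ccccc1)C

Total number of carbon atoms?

14

The symbol for carbon appears 14 times in the SMILES. Lowercase c denotes aromatic carbon and counts toward C.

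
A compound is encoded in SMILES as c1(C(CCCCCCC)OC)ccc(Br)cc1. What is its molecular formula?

Heavy atoms from the SMILES: 1 Br, 15 C, 1 O.
Implicit hydrogens by atom environment:
  6 × C: 2 H each → 12
  4 × C (aromatic): 1 H each → 4
  2 × C: 3 H each → 6
  2 × C (aromatic): no H
  1 × Br: no H
  1 × C: 1 H
  1 × O: no H
  Total hydrogens = 23.
Molecular formula: C15H23BrO

C15H23BrO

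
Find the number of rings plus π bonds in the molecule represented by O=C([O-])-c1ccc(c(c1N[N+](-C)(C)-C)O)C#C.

Molecular formula from the SMILES: C12H14N2O3.
DoU = (2C + 2 + N − H − X)/2 = (2·12 + 2 + 2 − 14 − 0)/2 = 14/2 = 7.
(Structurally: 1 ring(s) + 6 π bond(s) = 7.)

7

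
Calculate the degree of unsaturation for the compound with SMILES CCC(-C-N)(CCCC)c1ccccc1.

Molecular formula from the SMILES: C14H23N.
DoU = (2C + 2 + N − H − X)/2 = (2·14 + 2 + 1 − 23 − 0)/2 = 8/2 = 4.
(Structurally: 1 ring(s) + 3 π bond(s) = 4.)

4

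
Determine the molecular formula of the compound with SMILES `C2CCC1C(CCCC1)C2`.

Heavy atoms from the SMILES: 10 C.
Implicit hydrogens by atom environment:
  8 × C: 2 H each → 16
  2 × C: 1 H each → 2
  Total hydrogens = 18.
Molecular formula: C10H18

C10H18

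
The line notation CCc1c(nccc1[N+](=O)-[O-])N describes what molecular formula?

Heavy atoms from the SMILES: 7 C, 3 N, 2 O.
Implicit hydrogens by atom environment:
  3 × C (aromatic): no H
  2 × C (aromatic): 1 H each → 2
  1 × C: 3 H
  1 × C: 2 H
  1 × N: 2 H
  1 × N (aromatic): no H
  1 × N (charge +1): no H
  1 × O: no H
  1 × O (charge -1): no H
  Total hydrogens = 9.
Molecular formula: C7H9N3O2

C7H9N3O2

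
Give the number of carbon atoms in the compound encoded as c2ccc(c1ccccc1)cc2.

12

The symbol for carbon appears 12 times in the SMILES. Lowercase c denotes aromatic carbon and counts toward C.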